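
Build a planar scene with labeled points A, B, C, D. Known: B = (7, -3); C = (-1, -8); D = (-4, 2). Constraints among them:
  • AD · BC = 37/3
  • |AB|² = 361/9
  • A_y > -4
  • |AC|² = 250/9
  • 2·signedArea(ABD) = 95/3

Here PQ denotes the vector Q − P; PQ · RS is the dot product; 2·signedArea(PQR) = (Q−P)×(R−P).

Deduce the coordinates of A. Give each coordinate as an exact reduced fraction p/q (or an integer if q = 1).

1. A_x = 2/3  [2·signedArea(ABD) = 95/3 ∩ AD · BC = 37/3]
2. A_y = -3  [2·signedArea(ABD) = 95/3 ∩ AD · BC = 37/3]
   → A = (2/3, -3)

A = (2/3, -3)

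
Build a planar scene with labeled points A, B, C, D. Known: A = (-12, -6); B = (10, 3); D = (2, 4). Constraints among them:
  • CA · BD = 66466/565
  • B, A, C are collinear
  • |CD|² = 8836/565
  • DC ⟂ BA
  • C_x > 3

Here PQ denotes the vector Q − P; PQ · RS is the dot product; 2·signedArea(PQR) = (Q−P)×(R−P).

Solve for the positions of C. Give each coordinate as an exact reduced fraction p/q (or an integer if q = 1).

C = (1976/565, 192/565)

1. C_x = 1976/565  [B, A, C are collinear ∩ DC ⟂ BA]
2. C_y = 192/565  [B, A, C are collinear ∩ DC ⟂ BA]
   → C = (1976/565, 192/565)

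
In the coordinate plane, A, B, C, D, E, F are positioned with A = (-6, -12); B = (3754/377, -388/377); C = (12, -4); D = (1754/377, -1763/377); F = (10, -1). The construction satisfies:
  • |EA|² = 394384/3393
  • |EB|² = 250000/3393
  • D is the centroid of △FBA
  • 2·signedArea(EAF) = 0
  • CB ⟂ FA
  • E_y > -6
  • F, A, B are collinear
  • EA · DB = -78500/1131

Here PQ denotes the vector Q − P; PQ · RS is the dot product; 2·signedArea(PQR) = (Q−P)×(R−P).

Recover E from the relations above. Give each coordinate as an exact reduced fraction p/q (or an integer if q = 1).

1. E_x = 3262/1131  [2·signedArea(EAF) = 0 ∩ EA · DB = -78500/1131]
2. E_y = -6664/1131  [2·signedArea(EAF) = 0 ∩ EA · DB = -78500/1131]
   → E = (3262/1131, -6664/1131)

E = (3262/1131, -6664/1131)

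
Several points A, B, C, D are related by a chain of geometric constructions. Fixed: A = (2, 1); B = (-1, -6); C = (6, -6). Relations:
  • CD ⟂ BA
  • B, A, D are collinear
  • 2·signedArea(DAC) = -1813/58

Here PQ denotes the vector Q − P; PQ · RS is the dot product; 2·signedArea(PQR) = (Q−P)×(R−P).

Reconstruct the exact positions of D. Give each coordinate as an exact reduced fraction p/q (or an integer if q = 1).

D = (5/58, -201/58)

1. D_x = 5/58  [B, A, D are collinear ∩ CD ⟂ BA]
2. D_y = -201/58  [B, A, D are collinear ∩ CD ⟂ BA]
   → D = (5/58, -201/58)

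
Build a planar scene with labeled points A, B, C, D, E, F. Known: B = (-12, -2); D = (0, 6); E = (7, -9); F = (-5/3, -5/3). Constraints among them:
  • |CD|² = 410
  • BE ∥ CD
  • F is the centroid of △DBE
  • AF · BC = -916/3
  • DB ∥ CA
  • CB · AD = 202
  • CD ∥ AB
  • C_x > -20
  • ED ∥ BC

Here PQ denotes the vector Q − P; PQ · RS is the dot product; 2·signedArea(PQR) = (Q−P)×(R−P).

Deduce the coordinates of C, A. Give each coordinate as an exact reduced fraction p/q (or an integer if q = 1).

1. C_x = -19  [BE ∥ CD ∩ ED ∥ BC]
2. C_y = 13  [BE ∥ CD ∩ ED ∥ BC]
   → C = (-19, 13)
3. A_x = -31  [CD ∥ AB ∩ DB ∥ CA]
4. A_y = 5  [CD ∥ AB ∩ DB ∥ CA]
   → A = (-31, 5)

A = (-31, 5)
C = (-19, 13)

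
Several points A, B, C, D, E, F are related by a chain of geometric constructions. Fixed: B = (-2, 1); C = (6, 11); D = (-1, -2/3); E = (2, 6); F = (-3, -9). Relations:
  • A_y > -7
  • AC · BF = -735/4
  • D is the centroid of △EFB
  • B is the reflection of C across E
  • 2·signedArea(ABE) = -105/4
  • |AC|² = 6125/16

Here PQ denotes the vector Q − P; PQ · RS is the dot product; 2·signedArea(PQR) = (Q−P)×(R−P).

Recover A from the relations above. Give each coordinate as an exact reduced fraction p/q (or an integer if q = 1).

A = (-11/4, -13/2)

1. A_x = -11/4  [2·signedArea(ABE) = -105/4 ∩ AC · BF = -735/4]
2. A_y = -13/2  [2·signedArea(ABE) = -105/4 ∩ AC · BF = -735/4]
   → A = (-11/4, -13/2)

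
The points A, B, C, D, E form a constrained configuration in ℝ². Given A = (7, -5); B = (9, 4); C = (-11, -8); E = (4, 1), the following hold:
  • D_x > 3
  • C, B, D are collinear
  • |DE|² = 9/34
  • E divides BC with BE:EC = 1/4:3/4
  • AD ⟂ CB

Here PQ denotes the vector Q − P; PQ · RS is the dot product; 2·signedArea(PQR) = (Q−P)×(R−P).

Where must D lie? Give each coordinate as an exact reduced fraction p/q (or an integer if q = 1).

1. D_x = 121/34  [C, B, D are collinear ∩ AD ⟂ CB]
2. D_y = 25/34  [C, B, D are collinear ∩ AD ⟂ CB]
   → D = (121/34, 25/34)

D = (121/34, 25/34)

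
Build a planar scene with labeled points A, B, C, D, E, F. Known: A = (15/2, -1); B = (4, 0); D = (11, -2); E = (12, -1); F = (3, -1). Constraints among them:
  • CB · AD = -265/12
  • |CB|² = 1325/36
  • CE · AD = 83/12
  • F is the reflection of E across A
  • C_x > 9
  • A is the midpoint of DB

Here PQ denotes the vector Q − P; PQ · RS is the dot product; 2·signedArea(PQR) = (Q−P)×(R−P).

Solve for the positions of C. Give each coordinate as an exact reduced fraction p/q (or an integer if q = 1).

C = (59/6, -5/3)

1. C_x = 59/6  [line -7/2·x + 1·y + 433/12 = 0 ∩ |CB|² = 1325/36]
2. C_y = -5/3  [line -7/2·x + 1·y + 433/12 = 0 ∩ |CB|² = 1325/36]
   → C = (59/6, -5/3)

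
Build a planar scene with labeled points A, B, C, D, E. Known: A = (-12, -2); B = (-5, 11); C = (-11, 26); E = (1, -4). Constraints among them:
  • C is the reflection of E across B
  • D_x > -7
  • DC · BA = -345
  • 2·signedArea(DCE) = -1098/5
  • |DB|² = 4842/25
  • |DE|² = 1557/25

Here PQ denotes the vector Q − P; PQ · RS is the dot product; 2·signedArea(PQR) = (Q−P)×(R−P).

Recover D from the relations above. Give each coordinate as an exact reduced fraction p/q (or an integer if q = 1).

D = (-34/5, -14/5)

1. D_x = -34/5  [DC · BA = -345 ∩ 2·signedArea(DCE) = -1098/5]
2. D_y = -14/5  [DC · BA = -345 ∩ 2·signedArea(DCE) = -1098/5]
   → D = (-34/5, -14/5)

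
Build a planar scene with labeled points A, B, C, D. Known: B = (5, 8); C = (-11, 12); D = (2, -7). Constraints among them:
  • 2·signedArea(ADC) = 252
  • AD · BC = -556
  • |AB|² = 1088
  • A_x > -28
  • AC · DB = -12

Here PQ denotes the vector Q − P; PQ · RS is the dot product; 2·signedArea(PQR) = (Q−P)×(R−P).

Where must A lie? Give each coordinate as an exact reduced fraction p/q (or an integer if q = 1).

1. A_x = -27  [2·signedArea(ADC) = 252 ∩ AD · BC = -556]
2. A_y = 16  [2·signedArea(ADC) = 252 ∩ AD · BC = -556]
   → A = (-27, 16)

A = (-27, 16)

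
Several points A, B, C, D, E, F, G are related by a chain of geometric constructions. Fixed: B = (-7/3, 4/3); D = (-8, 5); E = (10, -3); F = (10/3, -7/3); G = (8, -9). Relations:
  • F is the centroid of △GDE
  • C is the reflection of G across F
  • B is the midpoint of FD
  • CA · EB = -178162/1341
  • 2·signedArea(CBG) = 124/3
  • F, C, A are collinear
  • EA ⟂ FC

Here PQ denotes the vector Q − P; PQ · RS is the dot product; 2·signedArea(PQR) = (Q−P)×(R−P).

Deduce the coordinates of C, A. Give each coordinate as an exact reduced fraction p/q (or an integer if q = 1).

A = (870/149, -881/149)
C = (-4/3, 13/3)

1. C_x = -4/3  [C is the reflection of G across F]
2. C_y = 13/3  [C is the reflection of G across F]
   → C = (-4/3, 13/3)
3. A_x = 870/149  [F, C, A are collinear ∩ EA ⟂ FC]
4. A_y = -881/149  [F, C, A are collinear ∩ EA ⟂ FC]
   → A = (870/149, -881/149)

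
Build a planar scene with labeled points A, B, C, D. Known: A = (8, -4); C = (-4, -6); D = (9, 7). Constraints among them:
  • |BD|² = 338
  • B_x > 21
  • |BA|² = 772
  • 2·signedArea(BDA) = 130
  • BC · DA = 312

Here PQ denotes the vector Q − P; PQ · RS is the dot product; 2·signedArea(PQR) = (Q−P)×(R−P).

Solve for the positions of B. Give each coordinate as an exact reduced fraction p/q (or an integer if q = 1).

1. B_x = 22  [2·signedArea(BDA) = 130 ∩ BC · DA = 312]
2. B_y = 20  [2·signedArea(BDA) = 130 ∩ BC · DA = 312]
   → B = (22, 20)

B = (22, 20)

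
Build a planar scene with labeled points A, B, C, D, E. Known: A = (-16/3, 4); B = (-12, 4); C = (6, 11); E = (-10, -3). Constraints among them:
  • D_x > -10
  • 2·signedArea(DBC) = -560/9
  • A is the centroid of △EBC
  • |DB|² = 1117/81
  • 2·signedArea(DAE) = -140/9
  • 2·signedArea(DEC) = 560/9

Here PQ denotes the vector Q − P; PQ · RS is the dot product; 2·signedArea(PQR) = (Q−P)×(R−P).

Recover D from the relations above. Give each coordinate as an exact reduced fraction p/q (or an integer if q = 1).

1. D_x = -82/9  [2·signedArea(DBC) = -560/9 ∩ 2·signedArea(DEC) = 560/9]
2. D_y = 5/3  [2·signedArea(DBC) = -560/9 ∩ 2·signedArea(DEC) = 560/9]
   → D = (-82/9, 5/3)

D = (-82/9, 5/3)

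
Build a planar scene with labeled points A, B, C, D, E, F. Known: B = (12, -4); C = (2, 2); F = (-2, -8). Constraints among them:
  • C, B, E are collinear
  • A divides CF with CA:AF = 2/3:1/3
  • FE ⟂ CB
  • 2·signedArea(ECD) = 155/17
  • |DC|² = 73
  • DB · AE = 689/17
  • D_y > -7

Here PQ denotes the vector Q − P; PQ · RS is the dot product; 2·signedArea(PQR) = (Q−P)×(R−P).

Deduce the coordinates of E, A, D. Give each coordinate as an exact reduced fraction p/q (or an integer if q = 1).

A = (-2/3, -14/3)
D = (5, -6)
E = (59/17, 19/17)

1. E_x = 59/17  [C, B, E are collinear ∩ FE ⟂ CB]
2. E_y = 19/17  [C, B, E are collinear ∩ FE ⟂ CB]
   → E = (59/17, 19/17)
3. A_x = -2/3  [A divides CF with CA:AF = 2/3:1/3]
4. A_y = -14/3  [A divides CF with CA:AF = 2/3:1/3]
   → A = (-2/3, -14/3)
5. D_x = 5  [DB · AE = 689/17 ∩ 2·signedArea(ECD) = 155/17]
6. D_y = -6  [DB · AE = 689/17 ∩ 2·signedArea(ECD) = 155/17]
   → D = (5, -6)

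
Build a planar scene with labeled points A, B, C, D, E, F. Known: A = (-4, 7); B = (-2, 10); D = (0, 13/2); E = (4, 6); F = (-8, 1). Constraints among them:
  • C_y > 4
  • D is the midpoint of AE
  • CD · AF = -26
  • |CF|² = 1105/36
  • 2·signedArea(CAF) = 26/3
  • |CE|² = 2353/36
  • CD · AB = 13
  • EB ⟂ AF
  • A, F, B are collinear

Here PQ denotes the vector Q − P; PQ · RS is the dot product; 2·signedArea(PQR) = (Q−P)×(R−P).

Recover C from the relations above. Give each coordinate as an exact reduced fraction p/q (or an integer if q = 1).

C = (-4, 29/6)

1. C_x = -4  [CD · AB = 13 ∩ 2·signedArea(CAF) = 26/3]
2. C_y = 29/6  [CD · AB = 13 ∩ 2·signedArea(CAF) = 26/3]
   → C = (-4, 29/6)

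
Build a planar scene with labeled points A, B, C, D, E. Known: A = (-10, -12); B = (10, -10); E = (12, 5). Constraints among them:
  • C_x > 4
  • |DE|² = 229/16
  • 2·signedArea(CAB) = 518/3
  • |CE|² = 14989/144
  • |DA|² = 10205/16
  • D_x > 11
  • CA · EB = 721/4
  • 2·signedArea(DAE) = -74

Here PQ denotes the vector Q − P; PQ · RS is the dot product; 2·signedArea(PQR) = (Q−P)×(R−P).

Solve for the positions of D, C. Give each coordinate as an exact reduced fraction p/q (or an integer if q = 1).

C = (9/2, -23/12)
D = (23/2, 5/4)

1. D_x = 23/2  [line -17·x + 22·y + 168 = 0 ∩ |DA|² = 10205/16]
2. D_y = 5/4  [line -17·x + 22·y + 168 = 0 ∩ |DA|² = 10205/16]
   → D = (23/2, 5/4)
3. C_x = 9/2  [CA · EB = 721/4 ∩ 2·signedArea(CAB) = 518/3]
4. C_y = -23/12  [CA · EB = 721/4 ∩ 2·signedArea(CAB) = 518/3]
   → C = (9/2, -23/12)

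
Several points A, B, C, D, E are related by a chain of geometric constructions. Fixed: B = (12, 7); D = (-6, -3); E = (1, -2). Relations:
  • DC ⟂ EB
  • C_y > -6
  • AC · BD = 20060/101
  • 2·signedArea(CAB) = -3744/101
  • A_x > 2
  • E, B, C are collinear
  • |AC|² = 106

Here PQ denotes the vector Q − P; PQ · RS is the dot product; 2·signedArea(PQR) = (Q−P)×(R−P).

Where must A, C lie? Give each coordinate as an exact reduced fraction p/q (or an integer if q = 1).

A = (3, 2)
C = (-372/101, -589/101)

1. C_x = -372/101  [E, B, C are collinear ∩ DC ⟂ EB]
2. C_y = -589/101  [E, B, C are collinear ∩ DC ⟂ EB]
   → C = (-372/101, -589/101)
3. A_x = 3  [AC · BD = 20060/101 ∩ 2·signedArea(CAB) = -3744/101]
4. A_y = 2  [AC · BD = 20060/101 ∩ 2·signedArea(CAB) = -3744/101]
   → A = (3, 2)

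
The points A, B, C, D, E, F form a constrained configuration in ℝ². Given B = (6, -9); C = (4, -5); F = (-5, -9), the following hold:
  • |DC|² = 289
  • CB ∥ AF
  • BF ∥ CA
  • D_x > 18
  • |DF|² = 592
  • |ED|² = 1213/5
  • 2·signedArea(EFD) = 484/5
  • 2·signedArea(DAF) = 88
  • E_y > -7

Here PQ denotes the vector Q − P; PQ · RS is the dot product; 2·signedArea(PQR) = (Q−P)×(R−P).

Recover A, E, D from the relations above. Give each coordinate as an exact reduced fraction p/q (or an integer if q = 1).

1. A_x = -7  [CB ∥ AF ∩ BF ∥ CA]
2. A_y = -5  [CB ∥ AF ∩ BF ∥ CA]
   → A = (-7, -5)
3. D_x = 19  [line 4·x + 2·y + -50 = 0 ∩ |DC|² = 289]
4. D_y = -13  [line 4·x + 2·y + -50 = 0 ∩ |DC|² = 289]
   → D = (19, -13)
5. E_x = 24/5  [line 4·x + 24·y + 696/5 = 0 ∩ |ED|² = 1213/5]
6. E_y = -33/5  [line 4·x + 24·y + 696/5 = 0 ∩ |ED|² = 1213/5]
   → E = (24/5, -33/5)

A = (-7, -5)
D = (19, -13)
E = (24/5, -33/5)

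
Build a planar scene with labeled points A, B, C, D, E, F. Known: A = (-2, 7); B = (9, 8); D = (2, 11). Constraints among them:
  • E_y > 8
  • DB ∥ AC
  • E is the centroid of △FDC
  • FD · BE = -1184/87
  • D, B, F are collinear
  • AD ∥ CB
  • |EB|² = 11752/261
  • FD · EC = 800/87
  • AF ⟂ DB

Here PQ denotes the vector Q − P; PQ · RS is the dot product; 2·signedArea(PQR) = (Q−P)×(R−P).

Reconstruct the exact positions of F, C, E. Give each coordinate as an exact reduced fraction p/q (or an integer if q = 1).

1. F_x = 2/29  [D, B, F are collinear ∩ AF ⟂ DB]
2. F_y = 343/29  [D, B, F are collinear ∩ AF ⟂ DB]
   → F = (2/29, 343/29)
3. C_x = 5  [AD ∥ CB ∩ DB ∥ AC]
4. C_y = 4  [AD ∥ CB ∩ DB ∥ AC]
   → C = (5, 4)
5. E_x = 205/87  [E is the centroid of △FDC]
6. E_y = 778/87  [E is the centroid of △FDC]
   → E = (205/87, 778/87)

C = (5, 4)
E = (205/87, 778/87)
F = (2/29, 343/29)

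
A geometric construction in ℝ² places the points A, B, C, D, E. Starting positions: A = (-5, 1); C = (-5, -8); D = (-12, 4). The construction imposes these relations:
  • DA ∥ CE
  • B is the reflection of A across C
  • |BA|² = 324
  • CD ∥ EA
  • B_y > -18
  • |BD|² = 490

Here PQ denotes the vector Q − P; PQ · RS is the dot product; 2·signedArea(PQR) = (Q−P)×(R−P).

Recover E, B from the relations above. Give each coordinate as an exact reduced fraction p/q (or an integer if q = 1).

1. E_x = 2  [CD ∥ EA ∩ DA ∥ CE]
2. E_y = -11  [CD ∥ EA ∩ DA ∥ CE]
   → E = (2, -11)
3. B_x = -5  [B is the reflection of A across C]
4. B_y = -17  [B is the reflection of A across C]
   → B = (-5, -17)

B = (-5, -17)
E = (2, -11)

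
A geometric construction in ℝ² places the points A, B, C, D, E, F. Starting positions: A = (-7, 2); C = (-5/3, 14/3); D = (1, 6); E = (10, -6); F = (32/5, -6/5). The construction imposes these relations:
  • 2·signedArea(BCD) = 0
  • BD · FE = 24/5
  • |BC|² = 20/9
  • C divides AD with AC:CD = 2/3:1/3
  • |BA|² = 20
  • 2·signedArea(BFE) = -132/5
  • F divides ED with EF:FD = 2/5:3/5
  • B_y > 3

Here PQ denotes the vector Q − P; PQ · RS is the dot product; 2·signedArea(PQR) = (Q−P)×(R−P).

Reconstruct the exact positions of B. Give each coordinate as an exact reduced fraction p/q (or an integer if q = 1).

B = (-3, 4)

1. B_x = -3  [2·signedArea(BCD) = 0 ∩ BD · FE = 24/5]
2. B_y = 4  [2·signedArea(BCD) = 0 ∩ BD · FE = 24/5]
   → B = (-3, 4)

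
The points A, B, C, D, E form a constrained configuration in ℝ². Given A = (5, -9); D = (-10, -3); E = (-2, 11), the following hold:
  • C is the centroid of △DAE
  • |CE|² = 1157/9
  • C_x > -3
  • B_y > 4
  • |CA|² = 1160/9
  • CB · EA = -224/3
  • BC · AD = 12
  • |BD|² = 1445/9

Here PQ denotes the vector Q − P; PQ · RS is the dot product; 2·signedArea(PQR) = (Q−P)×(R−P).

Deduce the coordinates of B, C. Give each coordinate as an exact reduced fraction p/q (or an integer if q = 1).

B = (1/3, 13/3)
C = (-7/3, -1/3)

1. C_x = -7/3  [C is the centroid of △DAE]
2. C_y = -1/3  [C is the centroid of △DAE]
   → C = (-7/3, -1/3)
3. B_x = 1/3  [BC · AD = 12 ∩ CB · EA = -224/3]
4. B_y = 13/3  [BC · AD = 12 ∩ CB · EA = -224/3]
   → B = (1/3, 13/3)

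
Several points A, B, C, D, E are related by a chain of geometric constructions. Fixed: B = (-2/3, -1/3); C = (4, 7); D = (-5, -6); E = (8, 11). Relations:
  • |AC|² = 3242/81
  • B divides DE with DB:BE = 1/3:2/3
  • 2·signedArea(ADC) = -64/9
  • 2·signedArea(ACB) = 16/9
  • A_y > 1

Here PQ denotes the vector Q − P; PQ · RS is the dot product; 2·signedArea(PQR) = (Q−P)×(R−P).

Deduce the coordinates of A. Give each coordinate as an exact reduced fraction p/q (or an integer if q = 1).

1. A_x = 7/9  [2·signedArea(ADC) = -64/9 ∩ 2·signedArea(ACB) = 16/9]
2. A_y = 14/9  [2·signedArea(ADC) = -64/9 ∩ 2·signedArea(ACB) = 16/9]
   → A = (7/9, 14/9)

A = (7/9, 14/9)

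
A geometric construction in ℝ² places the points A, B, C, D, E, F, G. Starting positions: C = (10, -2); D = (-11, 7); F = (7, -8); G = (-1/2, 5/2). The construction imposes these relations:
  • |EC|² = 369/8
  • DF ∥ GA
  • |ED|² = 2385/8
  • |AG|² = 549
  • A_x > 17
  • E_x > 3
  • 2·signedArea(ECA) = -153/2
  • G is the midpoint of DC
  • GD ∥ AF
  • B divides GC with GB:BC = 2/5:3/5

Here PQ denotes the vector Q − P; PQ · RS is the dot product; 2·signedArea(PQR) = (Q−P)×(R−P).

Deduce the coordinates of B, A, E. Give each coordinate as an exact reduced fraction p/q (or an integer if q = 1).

A = (35/2, -25/2)
B = (37/10, 7/10)
E = (13/4, -11/4)

1. B_x = 37/10  [B divides GC with GB:BC = 2/5:3/5]
2. B_y = 7/10  [B divides GC with GB:BC = 2/5:3/5]
   → B = (37/10, 7/10)
3. A_x = 35/2  [GD ∥ AF ∩ DF ∥ GA]
4. A_y = -25/2  [GD ∥ AF ∩ DF ∥ GA]
   → A = (35/2, -25/2)
5. E_x = 13/4  [line 21/2·x + 15/2·y + -27/2 = 0 ∩ |ED|² = 2385/8]
6. E_y = -11/4  [line 21/2·x + 15/2·y + -27/2 = 0 ∩ |ED|² = 2385/8]
   → E = (13/4, -11/4)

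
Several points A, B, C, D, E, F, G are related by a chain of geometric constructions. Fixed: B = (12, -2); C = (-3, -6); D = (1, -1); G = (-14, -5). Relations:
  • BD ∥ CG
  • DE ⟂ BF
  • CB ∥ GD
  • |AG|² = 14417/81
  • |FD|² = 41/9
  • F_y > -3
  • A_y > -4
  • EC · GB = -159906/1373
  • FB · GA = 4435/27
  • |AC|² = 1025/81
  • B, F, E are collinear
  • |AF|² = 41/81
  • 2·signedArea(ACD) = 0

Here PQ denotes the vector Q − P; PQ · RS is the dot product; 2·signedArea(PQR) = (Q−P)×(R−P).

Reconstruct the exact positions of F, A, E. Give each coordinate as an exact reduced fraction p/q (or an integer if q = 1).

A = (-7/9, -29/9)
E = (1491/1373, -3556/1373)
F = (-1/3, -8/3)

1. A_x = -7/9  [line -5·x + 4·y + 9 = 0 ∩ |AG|² = 14417/81]
2. A_y = -29/9  [line -5·x + 4·y + 9 = 0 ∩ |AG|² = 14417/81]
   → A = (-7/9, -29/9)
3. F_x = -1/3  [line -119/9·x + -16/9·y + -247/27 = 0 ∩ |AF|² = 41/81]
4. F_y = -8/3  [line -119/9·x + -16/9·y + -247/27 = 0 ∩ |AF|² = 41/81]
   → F = (-1/3, -8/3)
5. E_x = 1491/1373  [B, F, E are collinear ∩ DE ⟂ BF]
6. E_y = -3556/1373  [B, F, E are collinear ∩ DE ⟂ BF]
   → E = (1491/1373, -3556/1373)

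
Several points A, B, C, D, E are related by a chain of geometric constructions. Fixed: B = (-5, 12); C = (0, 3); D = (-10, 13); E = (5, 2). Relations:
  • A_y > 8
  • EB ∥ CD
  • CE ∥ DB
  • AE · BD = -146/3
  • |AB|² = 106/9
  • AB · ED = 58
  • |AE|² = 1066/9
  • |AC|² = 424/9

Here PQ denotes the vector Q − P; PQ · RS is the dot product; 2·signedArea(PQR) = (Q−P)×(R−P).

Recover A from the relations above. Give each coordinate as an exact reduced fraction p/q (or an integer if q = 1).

1. A_x = -10/3  [AE · BD = -146/3 ∩ AB · ED = 58]
2. A_y = 9  [AE · BD = -146/3 ∩ AB · ED = 58]
   → A = (-10/3, 9)

A = (-10/3, 9)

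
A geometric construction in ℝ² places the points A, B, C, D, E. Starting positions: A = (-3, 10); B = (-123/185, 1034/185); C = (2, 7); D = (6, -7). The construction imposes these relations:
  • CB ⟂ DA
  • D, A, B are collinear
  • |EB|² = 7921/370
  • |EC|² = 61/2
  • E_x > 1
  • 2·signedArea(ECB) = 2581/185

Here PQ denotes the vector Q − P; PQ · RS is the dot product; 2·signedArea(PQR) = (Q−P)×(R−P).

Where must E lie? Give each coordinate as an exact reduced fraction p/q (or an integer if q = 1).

1. E_x = 3/2  [line 261/185·x + -493/185·y + 348/185 = 0 ∩ |EB|² = 7921/370]
2. E_y = 3/2  [line 261/185·x + -493/185·y + 348/185 = 0 ∩ |EB|² = 7921/370]
   → E = (3/2, 3/2)

E = (3/2, 3/2)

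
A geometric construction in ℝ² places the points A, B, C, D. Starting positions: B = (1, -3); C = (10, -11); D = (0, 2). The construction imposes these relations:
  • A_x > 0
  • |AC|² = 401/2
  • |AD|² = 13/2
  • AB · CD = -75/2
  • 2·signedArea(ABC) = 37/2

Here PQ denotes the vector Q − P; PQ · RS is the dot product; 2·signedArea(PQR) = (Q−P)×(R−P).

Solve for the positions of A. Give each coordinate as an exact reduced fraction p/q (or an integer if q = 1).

1. A_x = 1/2  [2·signedArea(ABC) = 37/2 ∩ AB · CD = -75/2]
2. A_y = -1/2  [2·signedArea(ABC) = 37/2 ∩ AB · CD = -75/2]
   → A = (1/2, -1/2)

A = (1/2, -1/2)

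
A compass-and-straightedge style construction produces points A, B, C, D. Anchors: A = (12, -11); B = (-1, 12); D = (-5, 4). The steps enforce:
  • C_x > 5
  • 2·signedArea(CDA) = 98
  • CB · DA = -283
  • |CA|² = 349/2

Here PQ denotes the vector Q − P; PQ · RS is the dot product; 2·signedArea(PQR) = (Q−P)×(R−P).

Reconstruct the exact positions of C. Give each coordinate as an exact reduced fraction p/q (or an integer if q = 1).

C = (11/2, 1/2)

1. C_x = 11/2  [2·signedArea(CDA) = 98 ∩ CB · DA = -283]
2. C_y = 1/2  [2·signedArea(CDA) = 98 ∩ CB · DA = -283]
   → C = (11/2, 1/2)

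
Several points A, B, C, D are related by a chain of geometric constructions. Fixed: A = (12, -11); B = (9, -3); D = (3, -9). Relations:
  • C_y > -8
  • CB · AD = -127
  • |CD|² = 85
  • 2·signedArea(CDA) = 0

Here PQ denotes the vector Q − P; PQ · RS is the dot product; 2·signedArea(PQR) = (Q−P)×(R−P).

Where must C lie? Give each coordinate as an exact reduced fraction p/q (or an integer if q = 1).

C = (-6, -7)

1. C_x = -6  [2·signedArea(CDA) = 0 ∩ CB · AD = -127]
2. C_y = -7  [2·signedArea(CDA) = 0 ∩ CB · AD = -127]
   → C = (-6, -7)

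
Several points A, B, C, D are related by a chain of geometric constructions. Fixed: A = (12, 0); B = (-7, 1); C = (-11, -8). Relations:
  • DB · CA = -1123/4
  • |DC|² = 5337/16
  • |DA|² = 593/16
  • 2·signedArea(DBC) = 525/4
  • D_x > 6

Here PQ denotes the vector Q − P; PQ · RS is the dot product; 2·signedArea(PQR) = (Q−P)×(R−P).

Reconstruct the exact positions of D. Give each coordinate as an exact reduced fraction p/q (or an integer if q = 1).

1. D_x = 25/4  [2·signedArea(DBC) = 525/4 ∩ DB · CA = -1123/4]
2. D_y = -2  [2·signedArea(DBC) = 525/4 ∩ DB · CA = -1123/4]
   → D = (25/4, -2)

D = (25/4, -2)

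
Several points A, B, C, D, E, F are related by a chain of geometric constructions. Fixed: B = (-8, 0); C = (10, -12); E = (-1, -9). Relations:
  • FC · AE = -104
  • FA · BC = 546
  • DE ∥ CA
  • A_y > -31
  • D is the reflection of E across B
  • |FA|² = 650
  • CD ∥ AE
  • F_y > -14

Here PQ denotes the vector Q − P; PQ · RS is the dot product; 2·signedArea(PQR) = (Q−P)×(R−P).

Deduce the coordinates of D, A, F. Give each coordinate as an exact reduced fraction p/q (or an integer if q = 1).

A = (24, -30)
D = (-15, 9)
F = (5, -13)

1. D_x = -15  [D is the reflection of E across B]
2. D_y = 9  [D is the reflection of E across B]
   → D = (-15, 9)
3. A_x = 24  [CD ∥ AE ∩ DE ∥ CA]
4. A_y = -30  [CD ∥ AE ∩ DE ∥ CA]
   → A = (24, -30)
5. F_x = 5  [FA · BC = 546 ∩ FC · AE = -104]
6. F_y = -13  [FA · BC = 546 ∩ FC · AE = -104]
   → F = (5, -13)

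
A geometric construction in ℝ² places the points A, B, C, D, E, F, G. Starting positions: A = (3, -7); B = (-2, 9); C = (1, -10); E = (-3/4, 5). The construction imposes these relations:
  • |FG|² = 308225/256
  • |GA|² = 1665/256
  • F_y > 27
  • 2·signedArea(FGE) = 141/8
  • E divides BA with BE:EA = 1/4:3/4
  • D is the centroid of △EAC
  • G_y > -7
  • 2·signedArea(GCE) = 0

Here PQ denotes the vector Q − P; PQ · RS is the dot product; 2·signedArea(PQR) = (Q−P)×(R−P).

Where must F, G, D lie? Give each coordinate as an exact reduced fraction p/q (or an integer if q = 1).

1. G_x = 9/16  [line -15·x + -7/4·y + -5/2 = 0 ∩ |GA|² = 1665/256]
2. G_y = -25/4  [line -15·x + -7/4·y + -5/2 = 0 ∩ |GA|² = 1665/256]
   → G = (9/16, -25/4)
3. D_x = 13/12  [D is the centroid of △EAC]
4. D_y = -4  [D is the centroid of △EAC]
   → D = (13/12, -4)
5. F_x = -5  [line -45/4·x + -21/16·y + -39/2 = 0 ∩ |FG|² = 308225/256]
6. F_y = 28  [line -45/4·x + -21/16·y + -39/2 = 0 ∩ |FG|² = 308225/256]
   → F = (-5, 28)

D = (13/12, -4)
F = (-5, 28)
G = (9/16, -25/4)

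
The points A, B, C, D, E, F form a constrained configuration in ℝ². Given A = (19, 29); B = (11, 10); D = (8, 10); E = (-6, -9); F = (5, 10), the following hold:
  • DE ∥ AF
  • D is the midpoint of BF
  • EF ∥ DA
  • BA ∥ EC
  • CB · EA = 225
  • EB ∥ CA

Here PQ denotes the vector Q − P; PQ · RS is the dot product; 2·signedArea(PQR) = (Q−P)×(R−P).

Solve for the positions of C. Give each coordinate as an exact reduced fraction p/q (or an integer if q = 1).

C = (2, 10)

1. C_x = 2  [EB ∥ CA ∩ BA ∥ EC]
2. C_y = 10  [EB ∥ CA ∩ BA ∥ EC]
   → C = (2, 10)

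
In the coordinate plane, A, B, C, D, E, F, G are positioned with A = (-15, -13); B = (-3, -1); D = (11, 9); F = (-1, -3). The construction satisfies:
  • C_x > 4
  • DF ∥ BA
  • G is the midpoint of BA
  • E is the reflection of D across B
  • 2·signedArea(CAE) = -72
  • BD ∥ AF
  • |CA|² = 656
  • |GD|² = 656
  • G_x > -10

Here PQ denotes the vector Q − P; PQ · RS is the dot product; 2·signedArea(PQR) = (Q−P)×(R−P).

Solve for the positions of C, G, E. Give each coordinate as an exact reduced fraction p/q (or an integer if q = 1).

1. G_x = -9  [G is the midpoint of BA]
2. G_y = -7  [G is the midpoint of BA]
   → G = (-9, -7)
3. E_x = -17  [E is the reflection of D across B]
4. E_y = -11  [E is the reflection of D across B]
   → E = (-17, -11)
5. C_x = 5  [line -2·x + -2·y + 16 = 0 ∩ |CA|² = 656]
6. C_y = 3  [line -2·x + -2·y + 16 = 0 ∩ |CA|² = 656]
   → C = (5, 3)

C = (5, 3)
E = (-17, -11)
G = (-9, -7)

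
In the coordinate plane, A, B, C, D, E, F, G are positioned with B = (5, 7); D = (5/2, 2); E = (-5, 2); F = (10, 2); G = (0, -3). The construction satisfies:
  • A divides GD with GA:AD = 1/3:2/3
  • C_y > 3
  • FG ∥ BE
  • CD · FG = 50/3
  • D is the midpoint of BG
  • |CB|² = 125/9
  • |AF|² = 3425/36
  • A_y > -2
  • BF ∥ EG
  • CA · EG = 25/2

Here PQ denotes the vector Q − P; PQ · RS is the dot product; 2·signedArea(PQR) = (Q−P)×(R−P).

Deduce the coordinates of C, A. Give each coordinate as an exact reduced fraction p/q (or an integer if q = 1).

A = (5/6, -4/3)
C = (10/3, 11/3)

1. A_x = 5/6  [A divides GD with GA:AD = 1/3:2/3]
2. A_y = -4/3  [A divides GD with GA:AD = 1/3:2/3]
   → A = (5/6, -4/3)
3. C_x = 10/3  [CD · FG = 50/3 ∩ CA · EG = 25/2]
4. C_y = 11/3  [CD · FG = 50/3 ∩ CA · EG = 25/2]
   → C = (10/3, 11/3)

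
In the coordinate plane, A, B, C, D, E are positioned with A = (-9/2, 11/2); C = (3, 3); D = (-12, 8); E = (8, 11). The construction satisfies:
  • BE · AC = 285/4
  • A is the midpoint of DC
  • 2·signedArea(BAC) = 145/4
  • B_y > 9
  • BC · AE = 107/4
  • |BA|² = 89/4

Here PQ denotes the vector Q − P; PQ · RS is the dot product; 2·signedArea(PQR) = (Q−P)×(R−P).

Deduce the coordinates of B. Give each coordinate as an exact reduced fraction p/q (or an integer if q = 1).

B = (-2, 19/2)

1. B_x = -2  [BE · AC = 285/4 ∩ 2·signedArea(BAC) = 145/4]
2. B_y = 19/2  [BE · AC = 285/4 ∩ 2·signedArea(BAC) = 145/4]
   → B = (-2, 19/2)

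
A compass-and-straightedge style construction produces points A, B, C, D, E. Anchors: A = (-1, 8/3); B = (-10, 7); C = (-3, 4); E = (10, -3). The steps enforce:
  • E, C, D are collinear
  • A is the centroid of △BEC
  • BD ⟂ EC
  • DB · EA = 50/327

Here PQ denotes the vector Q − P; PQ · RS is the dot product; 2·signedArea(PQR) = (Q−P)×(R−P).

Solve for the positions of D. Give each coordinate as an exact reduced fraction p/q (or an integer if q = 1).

D = (-1055/109, 828/109)

1. D_x = -1055/109  [E, C, D are collinear ∩ BD ⟂ EC]
2. D_y = 828/109  [E, C, D are collinear ∩ BD ⟂ EC]
   → D = (-1055/109, 828/109)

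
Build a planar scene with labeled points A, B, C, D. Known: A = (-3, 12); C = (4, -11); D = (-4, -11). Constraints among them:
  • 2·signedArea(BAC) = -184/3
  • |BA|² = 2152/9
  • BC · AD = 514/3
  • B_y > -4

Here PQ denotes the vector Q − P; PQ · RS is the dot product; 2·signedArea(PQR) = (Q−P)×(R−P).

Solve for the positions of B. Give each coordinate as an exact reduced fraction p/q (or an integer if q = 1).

1. B_x = -1  [2·signedArea(BAC) = -184/3 ∩ BC · AD = 514/3]
2. B_y = -10/3  [2·signedArea(BAC) = -184/3 ∩ BC · AD = 514/3]
   → B = (-1, -10/3)

B = (-1, -10/3)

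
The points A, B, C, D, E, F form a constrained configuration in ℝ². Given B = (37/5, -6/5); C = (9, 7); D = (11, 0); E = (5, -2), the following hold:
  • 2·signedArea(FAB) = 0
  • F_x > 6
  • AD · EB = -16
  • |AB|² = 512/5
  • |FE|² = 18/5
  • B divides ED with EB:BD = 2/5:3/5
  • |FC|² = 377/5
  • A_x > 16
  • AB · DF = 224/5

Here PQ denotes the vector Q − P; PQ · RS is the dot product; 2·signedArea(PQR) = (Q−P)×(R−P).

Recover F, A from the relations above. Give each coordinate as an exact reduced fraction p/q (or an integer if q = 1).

A = (17, 2)
F = (34/5, -7/5)

1. A_x = 17  [line -12/5·x + -4/5·y + 212/5 = 0 ∩ |AB|² = 512/5]
2. A_y = 2  [line -12/5·x + -4/5·y + 212/5 = 0 ∩ |AB|² = 512/5]
   → A = (17, 2)
3. F_x = 34/5  [2·signedArea(FAB) = 0 ∩ AB · DF = 224/5]
4. F_y = -7/5  [2·signedArea(FAB) = 0 ∩ AB · DF = 224/5]
   → F = (34/5, -7/5)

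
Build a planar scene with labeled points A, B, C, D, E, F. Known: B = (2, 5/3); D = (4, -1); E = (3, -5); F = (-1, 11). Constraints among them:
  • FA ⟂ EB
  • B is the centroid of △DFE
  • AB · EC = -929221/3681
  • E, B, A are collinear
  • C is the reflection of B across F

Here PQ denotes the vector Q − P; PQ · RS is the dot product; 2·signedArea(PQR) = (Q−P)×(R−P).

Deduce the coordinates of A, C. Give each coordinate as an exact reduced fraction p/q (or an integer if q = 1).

A = (231/409, 4595/409)
C = (-4, 61/3)

1. A_x = 231/409  [E, B, A are collinear ∩ FA ⟂ EB]
2. A_y = 4595/409  [E, B, A are collinear ∩ FA ⟂ EB]
   → A = (231/409, 4595/409)
3. C_x = -4  [C is the reflection of B across F]
4. C_y = 61/3  [C is the reflection of B across F]
   → C = (-4, 61/3)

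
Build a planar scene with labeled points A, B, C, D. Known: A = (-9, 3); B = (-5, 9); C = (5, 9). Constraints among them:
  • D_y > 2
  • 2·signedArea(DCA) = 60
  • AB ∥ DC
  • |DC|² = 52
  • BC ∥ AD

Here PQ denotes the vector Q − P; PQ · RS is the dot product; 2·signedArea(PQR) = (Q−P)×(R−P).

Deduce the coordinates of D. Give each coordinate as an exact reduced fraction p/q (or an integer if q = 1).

1. D_x = 1  [AB ∥ DC ∩ BC ∥ AD]
2. D_y = 3  [AB ∥ DC ∩ BC ∥ AD]
   → D = (1, 3)

D = (1, 3)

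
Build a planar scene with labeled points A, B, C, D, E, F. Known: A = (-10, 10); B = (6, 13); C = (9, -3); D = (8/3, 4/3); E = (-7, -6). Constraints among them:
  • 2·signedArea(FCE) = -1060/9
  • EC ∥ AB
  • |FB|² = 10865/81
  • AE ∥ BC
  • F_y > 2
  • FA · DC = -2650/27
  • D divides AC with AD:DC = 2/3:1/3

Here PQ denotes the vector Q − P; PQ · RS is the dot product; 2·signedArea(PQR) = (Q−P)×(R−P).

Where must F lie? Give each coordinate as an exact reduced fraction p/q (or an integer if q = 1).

F = (5/9, 25/9)

1. F_x = 5/9  [2·signedArea(FCE) = -1060/9 ∩ FA · DC = -2650/27]
2. F_y = 25/9  [2·signedArea(FCE) = -1060/9 ∩ FA · DC = -2650/27]
   → F = (5/9, 25/9)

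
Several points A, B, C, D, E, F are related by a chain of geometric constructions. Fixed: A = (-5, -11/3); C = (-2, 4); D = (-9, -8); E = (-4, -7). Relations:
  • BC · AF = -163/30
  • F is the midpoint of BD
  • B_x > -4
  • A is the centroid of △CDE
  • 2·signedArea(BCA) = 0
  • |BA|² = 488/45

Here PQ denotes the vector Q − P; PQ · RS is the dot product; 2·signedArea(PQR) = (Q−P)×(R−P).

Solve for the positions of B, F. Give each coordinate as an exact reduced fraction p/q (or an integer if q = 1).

1. B_x = -19/5  [line 23/3·x + -3·y + 82/3 = 0 ∩ |BA|² = 488/45]
2. B_y = -3/5  [line 23/3·x + -3·y + 82/3 = 0 ∩ |BA|² = 488/45]
   → B = (-19/5, -3/5)
3. F_x = -32/5  [F is the midpoint of BD]
4. F_y = -43/10  [F is the midpoint of BD]
   → F = (-32/5, -43/10)

B = (-19/5, -3/5)
F = (-32/5, -43/10)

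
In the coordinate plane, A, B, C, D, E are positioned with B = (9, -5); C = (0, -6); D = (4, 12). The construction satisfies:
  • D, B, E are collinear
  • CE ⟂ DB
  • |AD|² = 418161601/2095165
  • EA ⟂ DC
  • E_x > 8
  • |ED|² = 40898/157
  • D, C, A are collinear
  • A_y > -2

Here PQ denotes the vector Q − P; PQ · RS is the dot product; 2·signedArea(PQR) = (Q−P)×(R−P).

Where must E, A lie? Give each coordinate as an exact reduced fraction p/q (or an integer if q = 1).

A = (12482/13345, -23901/13345)
E = (1343/157, -547/157)

1. E_x = 1343/157  [D, B, E are collinear ∩ CE ⟂ DB]
2. E_y = -547/157  [D, B, E are collinear ∩ CE ⟂ DB]
   → E = (1343/157, -547/157)
3. A_x = 12482/13345  [D, C, A are collinear ∩ EA ⟂ DC]
4. A_y = -23901/13345  [D, C, A are collinear ∩ EA ⟂ DC]
   → A = (12482/13345, -23901/13345)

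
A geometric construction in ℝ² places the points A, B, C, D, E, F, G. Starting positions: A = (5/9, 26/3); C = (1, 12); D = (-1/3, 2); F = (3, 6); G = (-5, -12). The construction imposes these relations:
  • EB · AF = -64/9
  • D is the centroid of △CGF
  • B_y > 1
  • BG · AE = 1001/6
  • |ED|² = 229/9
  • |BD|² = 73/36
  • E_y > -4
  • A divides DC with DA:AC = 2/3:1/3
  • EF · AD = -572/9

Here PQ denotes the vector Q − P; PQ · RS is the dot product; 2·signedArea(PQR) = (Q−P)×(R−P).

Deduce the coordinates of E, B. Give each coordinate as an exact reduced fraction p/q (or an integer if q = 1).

B = (1, 3/2)
E = (-1, -3)

1. E_x = -1  [line 8/9·x + 20/3·y + 188/9 = 0 ∩ |ED|² = 229/9]
2. E_y = -3  [line 8/9·x + 20/3·y + 188/9 = 0 ∩ |ED|² = 229/9]
   → E = (-1, -3)
3. B_x = 1  [EB · AF = -64/9 ∩ BG · AE = 1001/6]
4. B_y = 3/2  [EB · AF = -64/9 ∩ BG · AE = 1001/6]
   → B = (1, 3/2)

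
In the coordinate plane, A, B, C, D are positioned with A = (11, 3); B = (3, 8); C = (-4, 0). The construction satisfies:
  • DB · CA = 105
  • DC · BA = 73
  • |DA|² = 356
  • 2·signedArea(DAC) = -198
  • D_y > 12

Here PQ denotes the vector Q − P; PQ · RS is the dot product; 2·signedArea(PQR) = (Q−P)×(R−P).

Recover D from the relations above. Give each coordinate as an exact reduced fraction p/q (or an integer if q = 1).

1. D_x = -5  [DB · CA = 105 ∩ DC · BA = 73]
2. D_y = 13  [DB · CA = 105 ∩ DC · BA = 73]
   → D = (-5, 13)

D = (-5, 13)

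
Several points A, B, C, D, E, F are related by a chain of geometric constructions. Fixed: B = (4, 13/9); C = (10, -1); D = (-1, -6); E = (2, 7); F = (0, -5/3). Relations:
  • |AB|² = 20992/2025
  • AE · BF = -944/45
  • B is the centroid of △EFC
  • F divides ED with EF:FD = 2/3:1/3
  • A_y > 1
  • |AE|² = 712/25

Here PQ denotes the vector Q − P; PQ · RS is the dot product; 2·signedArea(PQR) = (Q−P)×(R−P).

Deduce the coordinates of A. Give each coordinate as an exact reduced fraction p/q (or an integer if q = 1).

A = (4/5, 9/5)

1. A_x = 4/5  [line 4·x + 28/9·y + -44/5 = 0 ∩ |AB|² = 20992/2025]
2. A_y = 9/5  [line 4·x + 28/9·y + -44/5 = 0 ∩ |AB|² = 20992/2025]
   → A = (4/5, 9/5)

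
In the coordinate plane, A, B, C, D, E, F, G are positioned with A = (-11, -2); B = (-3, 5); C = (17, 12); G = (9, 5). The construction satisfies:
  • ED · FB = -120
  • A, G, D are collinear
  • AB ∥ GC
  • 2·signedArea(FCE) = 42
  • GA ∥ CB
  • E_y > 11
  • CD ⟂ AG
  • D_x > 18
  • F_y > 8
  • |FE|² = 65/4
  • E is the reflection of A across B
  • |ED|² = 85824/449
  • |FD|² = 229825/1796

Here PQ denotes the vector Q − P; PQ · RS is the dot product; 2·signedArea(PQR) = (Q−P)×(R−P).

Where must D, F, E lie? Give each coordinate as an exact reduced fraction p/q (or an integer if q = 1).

D = (8221/449, 3708/449)
E = (5, 12)
F = (7, 17/2)

1. D_x = 8221/449  [A, G, D are collinear ∩ CD ⟂ AG]
2. D_y = 3708/449  [A, G, D are collinear ∩ CD ⟂ AG]
   → D = (8221/449, 3708/449)
3. E_x = 5  [E is the reflection of A across B]
4. E_y = 12  [E is the reflection of A across B]
   → E = (5, 12)
5. F_x = 7  [2·signedArea(FCE) = 42 ∩ ED · FB = -120]
6. F_y = 17/2  [2·signedArea(FCE) = 42 ∩ ED · FB = -120]
   → F = (7, 17/2)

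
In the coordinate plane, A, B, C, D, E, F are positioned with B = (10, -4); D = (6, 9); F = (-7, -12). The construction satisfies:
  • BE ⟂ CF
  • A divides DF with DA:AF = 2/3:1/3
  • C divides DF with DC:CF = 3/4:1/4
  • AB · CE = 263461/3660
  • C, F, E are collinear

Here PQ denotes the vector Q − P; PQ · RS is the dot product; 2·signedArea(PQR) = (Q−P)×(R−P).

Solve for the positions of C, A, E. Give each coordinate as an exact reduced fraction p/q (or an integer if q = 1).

A = (-8/3, -5)
C = (-15/4, -27/4)
E = (787/610, 849/610)

1. C_x = -15/4  [C divides DF with DC:CF = 3/4:1/4]
2. C_y = -27/4  [C divides DF with DC:CF = 3/4:1/4]
   → C = (-15/4, -27/4)
3. A_x = -8/3  [A divides DF with DA:AF = 2/3:1/3]
4. A_y = -5  [A divides DF with DA:AF = 2/3:1/3]
   → A = (-8/3, -5)
5. E_x = 787/610  [C, F, E are collinear ∩ BE ⟂ CF]
6. E_y = 849/610  [C, F, E are collinear ∩ BE ⟂ CF]
   → E = (787/610, 849/610)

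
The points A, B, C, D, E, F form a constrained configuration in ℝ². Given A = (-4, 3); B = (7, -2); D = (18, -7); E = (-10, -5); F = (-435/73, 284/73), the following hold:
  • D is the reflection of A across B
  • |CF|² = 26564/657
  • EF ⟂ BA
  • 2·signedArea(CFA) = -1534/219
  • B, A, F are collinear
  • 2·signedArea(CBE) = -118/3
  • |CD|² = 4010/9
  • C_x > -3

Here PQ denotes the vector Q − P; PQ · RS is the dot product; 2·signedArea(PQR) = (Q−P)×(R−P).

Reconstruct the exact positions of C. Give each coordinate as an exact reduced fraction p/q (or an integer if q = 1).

1. C_x = -7/3  [2·signedArea(CFA) = -1534/219 ∩ 2·signedArea(CBE) = -118/3]
2. C_y = -4/3  [2·signedArea(CFA) = -1534/219 ∩ 2·signedArea(CBE) = -118/3]
   → C = (-7/3, -4/3)

C = (-7/3, -4/3)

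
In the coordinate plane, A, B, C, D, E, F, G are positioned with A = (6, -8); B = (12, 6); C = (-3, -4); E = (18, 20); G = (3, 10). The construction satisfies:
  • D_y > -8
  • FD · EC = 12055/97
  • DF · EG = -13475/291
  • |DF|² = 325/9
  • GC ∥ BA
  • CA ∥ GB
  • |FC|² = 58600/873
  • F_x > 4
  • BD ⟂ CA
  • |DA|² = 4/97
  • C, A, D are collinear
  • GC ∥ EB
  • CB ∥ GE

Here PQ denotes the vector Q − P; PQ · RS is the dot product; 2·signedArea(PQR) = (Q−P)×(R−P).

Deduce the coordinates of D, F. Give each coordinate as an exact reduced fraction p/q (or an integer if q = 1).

1. D_x = 564/97  [C, A, D are collinear ∩ BD ⟂ CA]
2. D_y = -768/97  [C, A, D are collinear ∩ BD ⟂ CA]
   → D = (564/97, -768/97)
3. F_x = 479/97  [FD · EC = 12055/97 ∩ DF · EG = -13475/291]
4. F_y = -574/291  [FD · EC = 12055/97 ∩ DF · EG = -13475/291]
   → F = (479/97, -574/291)

D = (564/97, -768/97)
F = (479/97, -574/291)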